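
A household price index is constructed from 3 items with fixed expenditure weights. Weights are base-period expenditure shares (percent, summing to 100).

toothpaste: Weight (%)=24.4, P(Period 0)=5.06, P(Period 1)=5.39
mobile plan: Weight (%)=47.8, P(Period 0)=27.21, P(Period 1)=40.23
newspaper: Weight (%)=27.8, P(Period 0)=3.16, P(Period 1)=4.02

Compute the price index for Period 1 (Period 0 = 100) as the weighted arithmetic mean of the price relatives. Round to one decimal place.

132.0

toothpaste: 24.4 × (5.39/5.06) = 24.4 × 1.065217 = 25.9913
mobile plan: 47.8 × (40.23/27.21) = 47.8 × 1.478501 = 70.6723
newspaper: 27.8 × (4.02/3.16) = 27.8 × 1.272152 = 35.3658
Index = Σ wᵢ·(p₁ᵢ/p₀ᵢ) = 25.9913 + 70.6723 + 35.3658 = 132.0295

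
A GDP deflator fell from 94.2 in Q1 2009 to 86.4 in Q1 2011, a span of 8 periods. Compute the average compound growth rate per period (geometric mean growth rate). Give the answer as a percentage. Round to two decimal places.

Growth factor = (86.4/94.2)^(1/8) = (0.917197)^(1/8) = 0.989254
Growth rate = 0.989254 − 1 = -0.010746 = -1.0746%

-1.07%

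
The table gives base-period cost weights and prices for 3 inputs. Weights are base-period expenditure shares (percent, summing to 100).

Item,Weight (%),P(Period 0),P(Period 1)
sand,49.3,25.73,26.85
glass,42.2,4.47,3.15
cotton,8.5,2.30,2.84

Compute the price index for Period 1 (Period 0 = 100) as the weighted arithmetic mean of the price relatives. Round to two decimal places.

sand: 49.3 × (26.85/25.73) = 49.3 × 1.043529 = 51.4460
glass: 42.2 × (3.15/4.47) = 42.2 × 0.704698 = 29.7383
cotton: 8.5 × (2.84/2.30) = 8.5 × 1.234783 = 10.4957
Index = Σ wᵢ·(p₁ᵢ/p₀ᵢ) = 51.4460 + 29.7383 + 10.4957 = 91.6799

91.68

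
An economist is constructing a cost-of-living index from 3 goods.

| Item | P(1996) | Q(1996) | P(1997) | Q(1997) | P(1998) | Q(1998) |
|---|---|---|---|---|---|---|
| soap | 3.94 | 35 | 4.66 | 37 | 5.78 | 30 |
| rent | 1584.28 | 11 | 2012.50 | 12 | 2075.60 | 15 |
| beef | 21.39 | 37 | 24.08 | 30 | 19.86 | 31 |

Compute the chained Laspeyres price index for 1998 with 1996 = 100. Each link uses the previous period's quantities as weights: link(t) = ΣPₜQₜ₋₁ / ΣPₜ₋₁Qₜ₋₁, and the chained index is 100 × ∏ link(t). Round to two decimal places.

Link 1996→1997:
ΣP(1997)Q(1996) = 4.66×35 + 2012.50×11 + 24.08×37 = 163.1 + 22137.5 + 890.96 = 23191.56
ΣP(1996)Q(1996) = 3.94×35 + 1584.28×11 + 21.39×37 = 137.9 + 17427.08 + 791.43 = 18356.41
link = 23191.56/18356.41 = 1.263404
Link 1997→1998:
ΣP(1998)Q(1997) = 5.78×37 + 2075.60×12 + 19.86×30 = 213.86 + 24907.2 + 595.8 = 25716.86
ΣP(1997)Q(1997) = 4.66×37 + 2012.50×12 + 24.08×30 = 172.42 + 24150 + 722.4 = 25044.82
link = 25716.86/25044.82 = 1.026833
Chained index = 100 × 1.263404 × 1.026833 = 129.7305

129.73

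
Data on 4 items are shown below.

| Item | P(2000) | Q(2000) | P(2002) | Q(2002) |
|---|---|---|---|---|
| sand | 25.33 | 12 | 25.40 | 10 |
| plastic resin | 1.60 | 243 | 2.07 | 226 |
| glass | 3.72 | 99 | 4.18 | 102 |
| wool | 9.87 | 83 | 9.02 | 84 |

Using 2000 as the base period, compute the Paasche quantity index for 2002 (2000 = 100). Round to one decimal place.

Paasche quantity index uses current-period prices as weights.
ΣP(2002)·Q(2002) = 25.40×10 + 2.07×226 + 4.18×102 + 9.02×84 = 254 + 467.82 + 426.36 + 757.68 = 1905.86
ΣP(2002)·Q(2000) = 25.40×12 + 2.07×243 + 4.18×99 + 9.02×83 = 304.8 + 503.01 + 413.82 + 748.66 = 1970.29
Index = 1905.86 / 1970.29 × 100 = 96.7299

96.7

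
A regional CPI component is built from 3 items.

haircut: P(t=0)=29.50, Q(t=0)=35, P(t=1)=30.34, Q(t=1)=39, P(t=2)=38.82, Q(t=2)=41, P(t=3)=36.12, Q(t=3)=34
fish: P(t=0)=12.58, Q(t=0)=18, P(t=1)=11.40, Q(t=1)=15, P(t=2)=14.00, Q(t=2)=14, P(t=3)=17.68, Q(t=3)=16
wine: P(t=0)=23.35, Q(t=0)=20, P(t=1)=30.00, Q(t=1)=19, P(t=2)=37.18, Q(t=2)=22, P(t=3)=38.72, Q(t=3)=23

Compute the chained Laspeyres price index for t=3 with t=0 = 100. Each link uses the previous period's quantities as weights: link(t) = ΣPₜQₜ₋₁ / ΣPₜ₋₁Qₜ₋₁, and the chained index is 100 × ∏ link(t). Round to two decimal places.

135.31

Link t=0→t=1:
ΣP(t=1)Q(t=0) = 30.34×35 + 11.40×18 + 30.00×20 = 1061.9 + 205.2 + 600 = 1867.1
ΣP(t=0)Q(t=0) = 29.50×35 + 12.58×18 + 23.35×20 = 1032.5 + 226.44 + 467 = 1725.94
link = 1867.1/1725.94 = 1.081787
Link t=1→t=2:
ΣP(t=2)Q(t=1) = 38.82×39 + 14.00×15 + 37.18×19 = 1513.98 + 210 + 706.42 = 2430.4
ΣP(t=1)Q(t=1) = 30.34×39 + 11.40×15 + 30.00×19 = 1183.26 + 171 + 570 = 1924.26
link = 2430.4/1924.26 = 1.263031
Link t=2→t=3:
ΣP(t=3)Q(t=2) = 36.12×41 + 17.68×14 + 38.72×22 = 1480.92 + 247.52 + 851.84 = 2580.28
ΣP(t=2)Q(t=2) = 38.82×41 + 14.00×14 + 37.18×22 = 1591.62 + 196 + 817.96 = 2605.58
link = 2580.28/2605.58 = 0.990290
Chained index = 100 × 1.081787 × 1.263031 × 0.990290 = 135.3064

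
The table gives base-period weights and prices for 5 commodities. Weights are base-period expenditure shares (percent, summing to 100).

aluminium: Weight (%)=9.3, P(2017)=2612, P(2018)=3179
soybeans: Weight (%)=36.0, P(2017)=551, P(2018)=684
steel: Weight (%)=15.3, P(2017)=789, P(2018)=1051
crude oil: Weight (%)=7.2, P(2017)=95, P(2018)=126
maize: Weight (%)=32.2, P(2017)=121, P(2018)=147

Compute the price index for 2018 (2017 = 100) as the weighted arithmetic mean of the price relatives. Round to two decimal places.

aluminium: 9.3 × (3179/2612) = 9.3 × 1.217075 = 11.3188
soybeans: 36.0 × (684/551) = 36.0 × 1.241379 = 44.6897
steel: 15.3 × (1051/789) = 15.3 × 1.332066 = 20.3806
crude oil: 7.2 × (126/95) = 7.2 × 1.326316 = 9.5495
maize: 32.2 × (147/121) = 32.2 × 1.214876 = 39.1190
Index = Σ wᵢ·(p₁ᵢ/p₀ᵢ) = 11.3188 + 44.6897 + 20.3806 + 9.5495 + 39.1190 = 125.0575

125.06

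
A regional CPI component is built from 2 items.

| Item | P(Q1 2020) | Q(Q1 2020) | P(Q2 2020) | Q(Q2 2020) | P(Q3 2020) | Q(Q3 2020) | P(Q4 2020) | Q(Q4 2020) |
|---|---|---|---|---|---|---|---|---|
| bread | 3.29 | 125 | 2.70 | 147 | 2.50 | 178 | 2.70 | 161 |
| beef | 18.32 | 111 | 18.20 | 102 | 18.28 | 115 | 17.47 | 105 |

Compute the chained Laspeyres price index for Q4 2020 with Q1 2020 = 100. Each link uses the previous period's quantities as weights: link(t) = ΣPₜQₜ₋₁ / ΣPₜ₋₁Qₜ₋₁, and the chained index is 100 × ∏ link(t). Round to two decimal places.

93.37

Link Q1 2020→Q2 2020:
ΣP(Q2 2020)Q(Q1 2020) = 2.70×125 + 18.20×111 = 337.5 + 2020.2 = 2357.7
ΣP(Q1 2020)Q(Q1 2020) = 3.29×125 + 18.32×111 = 411.25 + 2033.52 = 2444.77
link = 2357.7/2444.77 = 0.964385
Link Q2 2020→Q3 2020:
ΣP(Q3 2020)Q(Q2 2020) = 2.50×147 + 18.28×102 = 367.5 + 1864.56 = 2232.06
ΣP(Q2 2020)Q(Q2 2020) = 2.70×147 + 18.20×102 = 396.9 + 1856.4 = 2253.3
link = 2232.06/2253.3 = 0.990574
Link Q3 2020→Q4 2020:
ΣP(Q4 2020)Q(Q3 2020) = 2.70×178 + 17.47×115 = 480.6 + 2009.05 = 2489.65
ΣP(Q3 2020)Q(Q3 2020) = 2.50×178 + 18.28×115 = 445 + 2102.2 = 2547.2
link = 2489.65/2547.2 = 0.977407
Chained index = 100 × 0.964385 × 0.990574 × 0.977407 = 93.3711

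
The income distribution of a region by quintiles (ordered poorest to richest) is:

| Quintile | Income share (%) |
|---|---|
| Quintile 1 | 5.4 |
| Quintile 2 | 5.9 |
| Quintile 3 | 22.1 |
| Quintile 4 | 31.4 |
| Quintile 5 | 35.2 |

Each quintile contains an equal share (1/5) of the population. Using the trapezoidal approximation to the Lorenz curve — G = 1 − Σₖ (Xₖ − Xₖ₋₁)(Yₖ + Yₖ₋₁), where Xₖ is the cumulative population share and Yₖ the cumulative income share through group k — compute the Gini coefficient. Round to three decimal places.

0.340

Cumulative income shares Yₖ: 0.0540, 0.1130, 0.3340, 0.6480, 1.0000
Σ (Xₖ−Xₖ₋₁)(Yₖ+Yₖ₋₁) = (1/5)(0.0540+0.0000) + (1/5)(0.1130+0.0540) + (1/5)(0.3340+0.1130) + (1/5)(0.6480+0.3340) + (1/5)(1.0000+0.6480)
  = 0.0108 + 0.0334 + 0.0894 + 0.1964 + 0.3296 = 0.6596
G = 1 − 0.6596 = 0.3404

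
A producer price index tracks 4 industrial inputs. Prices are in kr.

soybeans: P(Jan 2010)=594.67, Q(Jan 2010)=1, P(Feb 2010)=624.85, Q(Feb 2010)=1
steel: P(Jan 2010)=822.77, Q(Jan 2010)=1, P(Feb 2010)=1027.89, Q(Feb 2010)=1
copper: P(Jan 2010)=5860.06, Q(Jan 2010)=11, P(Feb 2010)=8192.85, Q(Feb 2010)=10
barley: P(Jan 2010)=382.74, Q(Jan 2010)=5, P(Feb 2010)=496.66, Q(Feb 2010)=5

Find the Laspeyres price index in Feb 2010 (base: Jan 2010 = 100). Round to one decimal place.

Laspeyres price index uses base-period quantities as weights.
ΣP(Feb 2010)·Q(Jan 2010) = 624.85×1 + 1027.89×1 + 8192.85×11 + 496.66×5 = 624.85 + 1027.89 + 90121.35 + 2483.3 = 94257.39
ΣP(Jan 2010)·Q(Jan 2010) = 594.67×1 + 822.77×1 + 5860.06×11 + 382.74×5 = 594.67 + 822.77 + 64460.66 + 1913.7 = 67791.8
Index = 94257.39 / 67791.8 × 100 = 139.0395

139.0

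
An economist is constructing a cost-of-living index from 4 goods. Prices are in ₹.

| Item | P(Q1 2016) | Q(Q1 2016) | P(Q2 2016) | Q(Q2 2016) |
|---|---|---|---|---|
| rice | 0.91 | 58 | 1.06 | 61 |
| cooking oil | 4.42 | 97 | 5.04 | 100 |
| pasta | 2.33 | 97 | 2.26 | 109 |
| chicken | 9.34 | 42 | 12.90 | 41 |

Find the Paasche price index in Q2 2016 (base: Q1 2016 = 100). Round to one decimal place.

118.5

Paasche price index uses current-period quantities as weights.
ΣP(Q2 2016)·Q(Q2 2016) = 1.06×61 + 5.04×100 + 2.26×109 + 12.90×41 = 64.66 + 504 + 246.34 + 528.9 = 1343.9
ΣP(Q1 2016)·Q(Q2 2016) = 0.91×61 + 4.42×100 + 2.33×109 + 9.34×41 = 55.51 + 442 + 253.97 + 382.94 = 1134.42
Index = 1343.9 / 1134.42 × 100 = 118.4658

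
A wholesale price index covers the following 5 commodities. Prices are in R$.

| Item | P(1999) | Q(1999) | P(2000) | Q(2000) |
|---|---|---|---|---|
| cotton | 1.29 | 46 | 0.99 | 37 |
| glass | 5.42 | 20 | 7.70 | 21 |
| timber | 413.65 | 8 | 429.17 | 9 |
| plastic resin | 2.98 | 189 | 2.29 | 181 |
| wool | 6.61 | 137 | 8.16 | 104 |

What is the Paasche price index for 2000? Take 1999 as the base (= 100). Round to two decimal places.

104.16

Paasche price index uses current-period quantities as weights.
ΣP(2000)·Q(2000) = 0.99×37 + 7.70×21 + 429.17×9 + 2.29×181 + 8.16×104 = 36.63 + 161.7 + 3862.53 + 414.49 + 848.64 = 5323.99
ΣP(1999)·Q(2000) = 1.29×37 + 5.42×21 + 413.65×9 + 2.98×181 + 6.61×104 = 47.73 + 113.82 + 3722.85 + 539.38 + 687.44 = 5111.22
Index = 5323.99 / 5111.22 × 100 = 104.1628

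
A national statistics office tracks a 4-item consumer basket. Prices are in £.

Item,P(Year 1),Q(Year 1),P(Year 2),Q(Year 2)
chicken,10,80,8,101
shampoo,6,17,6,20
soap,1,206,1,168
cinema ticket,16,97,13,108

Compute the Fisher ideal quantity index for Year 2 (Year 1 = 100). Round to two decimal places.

Laspeyres component (base-period weights):
ΣP(Year 1)Q(Year 2) = 10×101 + 6×20 + 1×168 + 16×108 = 1010 + 120 + 168 + 1728 = 3026
ΣP(Year 1)Q(Year 1) = 10×80 + 6×17 + 1×206 + 16×97 = 800 + 102 + 206 + 1552 = 2660
L = 3026 / 2660 × 100 = 113.7594
Paasche component (current-period weights):
ΣP(Year 2)Q(Year 2) = 8×101 + 6×20 + 1×168 + 13×108 = 808 + 120 + 168 + 1404 = 2500
ΣP(Year 2)Q(Year 1) = 8×80 + 6×17 + 1×206 + 13×97 = 640 + 102 + 206 + 1261 = 2209
P = 2500 / 2209 × 100 = 113.1734
Fisher = √(L × P) = √(113.7594 × 113.1734) = 113.4660

113.47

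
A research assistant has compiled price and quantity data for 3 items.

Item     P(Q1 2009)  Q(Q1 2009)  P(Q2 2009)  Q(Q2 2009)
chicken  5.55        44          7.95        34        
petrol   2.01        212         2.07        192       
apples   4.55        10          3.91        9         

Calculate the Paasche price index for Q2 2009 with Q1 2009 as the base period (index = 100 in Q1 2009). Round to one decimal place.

Paasche price index uses current-period quantities as weights.
ΣP(Q2 2009)·Q(Q2 2009) = 7.95×34 + 2.07×192 + 3.91×9 = 270.3 + 397.44 + 35.19 = 702.93
ΣP(Q1 2009)·Q(Q2 2009) = 5.55×34 + 2.01×192 + 4.55×9 = 188.7 + 385.92 + 40.95 = 615.57
Index = 702.93 / 615.57 × 100 = 114.1917

114.2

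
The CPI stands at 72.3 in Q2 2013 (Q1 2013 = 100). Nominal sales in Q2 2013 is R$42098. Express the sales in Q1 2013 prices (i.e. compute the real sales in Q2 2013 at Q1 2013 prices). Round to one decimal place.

Real = Nominal ÷ (Index/100) = 42098 ÷ (72.3/100)
     = 42098 ÷ 0.723 = 58226.8326

58226.8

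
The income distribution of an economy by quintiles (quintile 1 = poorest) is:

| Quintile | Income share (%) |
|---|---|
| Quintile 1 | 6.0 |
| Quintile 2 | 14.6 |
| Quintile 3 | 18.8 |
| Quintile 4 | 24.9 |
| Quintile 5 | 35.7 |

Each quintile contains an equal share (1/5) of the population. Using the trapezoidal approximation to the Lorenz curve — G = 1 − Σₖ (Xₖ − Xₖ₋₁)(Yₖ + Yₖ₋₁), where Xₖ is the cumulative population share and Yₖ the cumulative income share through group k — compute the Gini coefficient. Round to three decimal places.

0.279

Cumulative income shares Yₖ: 0.0600, 0.2060, 0.3940, 0.6430, 1.0000
Σ (Xₖ−Xₖ₋₁)(Yₖ+Yₖ₋₁) = (1/5)(0.0600+0.0000) + (1/5)(0.2060+0.0600) + (1/5)(0.3940+0.2060) + (1/5)(0.6430+0.3940) + (1/5)(1.0000+0.6430)
  = 0.0120 + 0.0532 + 0.1200 + 0.2074 + 0.3286 = 0.7212
G = 1 − 0.7212 = 0.2788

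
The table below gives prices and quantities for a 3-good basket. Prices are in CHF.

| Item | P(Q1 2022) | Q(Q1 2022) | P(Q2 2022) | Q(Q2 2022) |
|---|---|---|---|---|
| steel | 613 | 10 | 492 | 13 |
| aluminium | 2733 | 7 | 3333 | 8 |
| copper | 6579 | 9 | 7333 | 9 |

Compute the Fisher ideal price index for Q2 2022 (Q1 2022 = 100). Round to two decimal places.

111.41

Laspeyres component (base-period weights):
ΣP(Q2 2022)Q(Q1 2022) = 492×10 + 3333×7 + 7333×9 = 4920 + 23331 + 65997 = 94248
ΣP(Q1 2022)Q(Q1 2022) = 613×10 + 2733×7 + 6579×9 = 6130 + 19131 + 59211 = 84472
L = 94248 / 84472 × 100 = 111.5731
Paasche component (current-period weights):
ΣP(Q2 2022)Q(Q2 2022) = 492×13 + 3333×8 + 7333×9 = 6396 + 26664 + 65997 = 99057
ΣP(Q1 2022)Q(Q2 2022) = 613×13 + 2733×8 + 6579×9 = 7969 + 21864 + 59211 = 89044
P = 99057 / 89044 × 100 = 111.2450
Fisher = √(L × P) = √(111.5731 × 111.2450) = 111.4089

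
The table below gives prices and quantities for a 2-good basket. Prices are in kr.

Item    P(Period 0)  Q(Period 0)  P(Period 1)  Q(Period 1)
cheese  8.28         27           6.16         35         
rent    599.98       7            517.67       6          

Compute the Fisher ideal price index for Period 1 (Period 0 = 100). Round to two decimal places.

85.54

Laspeyres component (base-period weights):
ΣP(Period 1)Q(Period 0) = 6.16×27 + 517.67×7 = 166.32 + 3623.69 = 3790.01
ΣP(Period 0)Q(Period 0) = 8.28×27 + 599.98×7 = 223.56 + 4199.86 = 4423.42
L = 3790.01 / 4423.42 × 100 = 85.6805
Paasche component (current-period weights):
ΣP(Period 1)Q(Period 1) = 6.16×35 + 517.67×6 = 215.6 + 3106.02 = 3321.62
ΣP(Period 0)Q(Period 1) = 8.28×35 + 599.98×6 = 289.8 + 3599.88 = 3889.68
P = 3321.62 / 3889.68 × 100 = 85.3957
Fisher = √(L × P) = √(85.6805 × 85.3957) = 85.5380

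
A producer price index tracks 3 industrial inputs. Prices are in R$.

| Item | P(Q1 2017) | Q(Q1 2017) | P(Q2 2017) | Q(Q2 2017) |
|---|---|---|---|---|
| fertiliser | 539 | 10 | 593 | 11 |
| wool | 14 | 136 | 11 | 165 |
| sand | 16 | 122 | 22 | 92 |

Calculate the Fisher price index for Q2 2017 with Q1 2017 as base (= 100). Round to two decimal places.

108.02

Laspeyres component (base-period weights):
ΣP(Q2 2017)Q(Q1 2017) = 593×10 + 11×136 + 22×122 = 5930 + 1496 + 2684 = 10110
ΣP(Q1 2017)Q(Q1 2017) = 539×10 + 14×136 + 16×122 = 5390 + 1904 + 1952 = 9246
L = 10110 / 9246 × 100 = 109.3446
Paasche component (current-period weights):
ΣP(Q2 2017)Q(Q2 2017) = 593×11 + 11×165 + 22×92 = 6523 + 1815 + 2024 = 10362
ΣP(Q1 2017)Q(Q2 2017) = 539×11 + 14×165 + 16×92 = 5929 + 2310 + 1472 = 9711
P = 10362 / 9711 × 100 = 106.7037
Fisher = √(L × P) = √(109.3446 × 106.7037) = 108.0161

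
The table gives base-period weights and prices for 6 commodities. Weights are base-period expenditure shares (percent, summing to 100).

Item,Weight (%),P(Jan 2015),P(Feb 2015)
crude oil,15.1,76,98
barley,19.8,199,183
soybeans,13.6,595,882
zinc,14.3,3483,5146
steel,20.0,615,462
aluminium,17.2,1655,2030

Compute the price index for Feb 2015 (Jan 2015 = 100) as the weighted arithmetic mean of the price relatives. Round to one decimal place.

115.1

crude oil: 15.1 × (98/76) = 15.1 × 1.289474 = 19.4711
barley: 19.8 × (183/199) = 19.8 × 0.919598 = 18.2080
soybeans: 13.6 × (882/595) = 13.6 × 1.482353 = 20.1600
zinc: 14.3 × (5146/3483) = 14.3 × 1.477462 = 21.1277
steel: 20.0 × (462/615) = 20.0 × 0.751220 = 15.0244
aluminium: 17.2 × (2030/1655) = 17.2 × 1.226586 = 21.0973
Index = Σ wᵢ·(p₁ᵢ/p₀ᵢ) = 19.4711 + 18.2080 + 20.1600 + 21.1277 + 15.0244 + 21.0973 = 115.0885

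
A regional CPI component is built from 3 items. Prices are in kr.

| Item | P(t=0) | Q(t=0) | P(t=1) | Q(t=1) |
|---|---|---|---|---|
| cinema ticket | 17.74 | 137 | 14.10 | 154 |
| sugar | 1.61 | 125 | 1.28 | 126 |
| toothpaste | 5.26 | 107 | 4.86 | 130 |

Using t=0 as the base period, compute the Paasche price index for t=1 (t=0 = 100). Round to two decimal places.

Paasche price index uses current-period quantities as weights.
ΣP(t=1)·Q(t=1) = 14.10×154 + 1.28×126 + 4.86×130 = 2171.4 + 161.28 + 631.8 = 2964.48
ΣP(t=0)·Q(t=1) = 17.74×154 + 1.61×126 + 5.26×130 = 2731.96 + 202.86 + 683.8 = 3618.62
Index = 2964.48 / 3618.62 × 100 = 81.9229

81.92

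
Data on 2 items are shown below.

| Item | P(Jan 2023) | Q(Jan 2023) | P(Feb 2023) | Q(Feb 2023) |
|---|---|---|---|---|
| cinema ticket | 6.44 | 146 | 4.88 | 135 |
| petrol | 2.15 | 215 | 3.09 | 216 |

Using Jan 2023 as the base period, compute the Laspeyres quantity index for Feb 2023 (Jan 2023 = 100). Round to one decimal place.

95.1

Laspeyres quantity index uses base-period prices as weights.
ΣP(Jan 2023)·Q(Feb 2023) = 6.44×135 + 2.15×216 = 869.4 + 464.4 = 1333.8
ΣP(Jan 2023)·Q(Jan 2023) = 6.44×146 + 2.15×215 = 940.24 + 462.25 = 1402.49
Index = 1333.8 / 1402.49 × 100 = 95.1023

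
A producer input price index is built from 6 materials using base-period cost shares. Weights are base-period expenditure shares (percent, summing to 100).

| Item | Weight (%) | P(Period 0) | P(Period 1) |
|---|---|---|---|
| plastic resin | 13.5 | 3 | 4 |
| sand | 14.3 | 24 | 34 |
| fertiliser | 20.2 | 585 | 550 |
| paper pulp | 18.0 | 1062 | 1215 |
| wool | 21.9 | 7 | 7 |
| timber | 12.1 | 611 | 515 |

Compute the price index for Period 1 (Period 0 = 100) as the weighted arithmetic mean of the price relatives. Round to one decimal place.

plastic resin: 13.5 × (4/3) = 13.5 × 1.333333 = 18.0000
sand: 14.3 × (34/24) = 14.3 × 1.416667 = 20.2583
fertiliser: 20.2 × (550/585) = 20.2 × 0.940171 = 18.9915
paper pulp: 18.0 × (1215/1062) = 18.0 × 1.144068 = 20.5932
wool: 21.9 × (7/7) = 21.9 × 1.000000 = 21.9000
timber: 12.1 × (515/611) = 12.1 × 0.842881 = 10.1989
Index = Σ wᵢ·(p₁ᵢ/p₀ᵢ) = 18.0000 + 20.2583 + 18.9915 + 20.5932 + 21.9000 + 10.1989 = 109.9419

109.9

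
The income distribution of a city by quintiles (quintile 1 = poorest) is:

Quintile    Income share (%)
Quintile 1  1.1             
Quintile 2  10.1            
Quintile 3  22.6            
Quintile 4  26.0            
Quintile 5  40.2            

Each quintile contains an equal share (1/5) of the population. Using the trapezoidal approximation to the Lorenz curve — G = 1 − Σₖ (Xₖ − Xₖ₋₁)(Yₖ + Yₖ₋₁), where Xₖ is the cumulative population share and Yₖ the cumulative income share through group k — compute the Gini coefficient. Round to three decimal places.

Cumulative income shares Yₖ: 0.0110, 0.1120, 0.3380, 0.5980, 1.0000
Σ (Xₖ−Xₖ₋₁)(Yₖ+Yₖ₋₁) = (1/5)(0.0110+0.0000) + (1/5)(0.1120+0.0110) + (1/5)(0.3380+0.1120) + (1/5)(0.5980+0.3380) + (1/5)(1.0000+0.5980)
  = 0.0022 + 0.0246 + 0.0900 + 0.1872 + 0.3196 = 0.6236
G = 1 − 0.6236 = 0.3764

0.376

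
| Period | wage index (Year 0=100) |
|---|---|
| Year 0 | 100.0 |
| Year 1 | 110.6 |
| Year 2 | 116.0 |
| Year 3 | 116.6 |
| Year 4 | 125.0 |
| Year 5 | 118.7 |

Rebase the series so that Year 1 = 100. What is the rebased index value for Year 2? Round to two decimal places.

104.88

Rebased(Year 2) = 116.0 / 110.6 × 100 = 104.8825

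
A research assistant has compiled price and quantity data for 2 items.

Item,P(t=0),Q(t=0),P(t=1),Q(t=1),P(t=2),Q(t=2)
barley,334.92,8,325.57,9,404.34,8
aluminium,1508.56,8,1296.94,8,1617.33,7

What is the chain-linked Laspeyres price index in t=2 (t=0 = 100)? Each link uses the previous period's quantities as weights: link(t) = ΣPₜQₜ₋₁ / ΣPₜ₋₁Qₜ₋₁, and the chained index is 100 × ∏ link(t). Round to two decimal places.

Link t=0→t=1:
ΣP(t=1)Q(t=0) = 325.57×8 + 1296.94×8 = 2604.56 + 10375.52 = 12980.08
ΣP(t=0)Q(t=0) = 334.92×8 + 1508.56×8 = 2679.36 + 12068.48 = 14747.84
link = 12980.08/14747.84 = 0.880134
Link t=1→t=2:
ΣP(t=2)Q(t=1) = 404.34×9 + 1617.33×8 = 3639.06 + 12938.64 = 16577.7
ΣP(t=1)Q(t=1) = 325.57×9 + 1296.94×8 = 2930.13 + 10375.52 = 13305.65
link = 16577.7/13305.65 = 1.245914
Chained index = 100 × 0.880134 × 1.245914 = 109.6572

109.66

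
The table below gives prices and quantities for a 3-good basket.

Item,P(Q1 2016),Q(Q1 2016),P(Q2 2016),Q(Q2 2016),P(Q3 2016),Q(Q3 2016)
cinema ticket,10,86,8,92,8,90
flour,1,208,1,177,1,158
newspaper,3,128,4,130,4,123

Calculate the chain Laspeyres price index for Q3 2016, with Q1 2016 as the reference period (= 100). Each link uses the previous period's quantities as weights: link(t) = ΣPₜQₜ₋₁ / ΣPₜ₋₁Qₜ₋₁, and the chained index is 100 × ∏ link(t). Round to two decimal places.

Link Q1 2016→Q2 2016:
ΣP(Q2 2016)Q(Q1 2016) = 8×86 + 1×208 + 4×128 = 688 + 208 + 512 = 1408
ΣP(Q1 2016)Q(Q1 2016) = 10×86 + 1×208 + 3×128 = 860 + 208 + 384 = 1452
link = 1408/1452 = 0.969697
Link Q2 2016→Q3 2016:
ΣP(Q3 2016)Q(Q2 2016) = 8×92 + 1×177 + 4×130 = 736 + 177 + 520 = 1433
ΣP(Q2 2016)Q(Q2 2016) = 8×92 + 1×177 + 4×130 = 736 + 177 + 520 = 1433
link = 1433/1433 = 1.000000
Chained index = 100 × 0.969697 × 1.000000 = 96.9697

96.97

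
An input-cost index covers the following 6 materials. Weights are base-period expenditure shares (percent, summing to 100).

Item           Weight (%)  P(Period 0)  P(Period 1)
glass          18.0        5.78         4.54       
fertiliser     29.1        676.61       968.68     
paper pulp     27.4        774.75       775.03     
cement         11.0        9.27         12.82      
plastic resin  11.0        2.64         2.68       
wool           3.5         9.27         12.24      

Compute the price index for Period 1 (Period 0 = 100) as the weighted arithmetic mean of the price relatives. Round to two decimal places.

glass: 18.0 × (4.54/5.78) = 18.0 × 0.785467 = 14.1384
fertiliser: 29.1 × (968.68/676.61) = 29.1 × 1.431667 = 41.6615
paper pulp: 27.4 × (775.03/774.75) = 27.4 × 1.000361 = 27.4099
cement: 11.0 × (12.82/9.27) = 11.0 × 1.382956 = 15.2125
plastic resin: 11.0 × (2.68/2.64) = 11.0 × 1.015152 = 11.1667
wool: 3.5 × (12.24/9.27) = 3.5 × 1.320388 = 4.6214
Index = Σ wᵢ·(p₁ᵢ/p₀ᵢ) = 14.1384 + 41.6615 + 27.4099 + 15.2125 + 11.1667 + 4.6214 = 114.2104

114.21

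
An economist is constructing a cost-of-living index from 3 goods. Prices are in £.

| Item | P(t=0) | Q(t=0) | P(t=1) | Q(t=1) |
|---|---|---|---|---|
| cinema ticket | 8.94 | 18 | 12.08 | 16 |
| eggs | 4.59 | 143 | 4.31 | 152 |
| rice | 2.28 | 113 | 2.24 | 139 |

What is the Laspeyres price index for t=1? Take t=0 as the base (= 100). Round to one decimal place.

101.1

Laspeyres price index uses base-period quantities as weights.
ΣP(t=1)·Q(t=0) = 12.08×18 + 4.31×143 + 2.24×113 = 217.44 + 616.33 + 253.12 = 1086.89
ΣP(t=0)·Q(t=0) = 8.94×18 + 4.59×143 + 2.28×113 = 160.92 + 656.37 + 257.64 = 1074.93
Index = 1086.89 / 1074.93 × 100 = 101.1126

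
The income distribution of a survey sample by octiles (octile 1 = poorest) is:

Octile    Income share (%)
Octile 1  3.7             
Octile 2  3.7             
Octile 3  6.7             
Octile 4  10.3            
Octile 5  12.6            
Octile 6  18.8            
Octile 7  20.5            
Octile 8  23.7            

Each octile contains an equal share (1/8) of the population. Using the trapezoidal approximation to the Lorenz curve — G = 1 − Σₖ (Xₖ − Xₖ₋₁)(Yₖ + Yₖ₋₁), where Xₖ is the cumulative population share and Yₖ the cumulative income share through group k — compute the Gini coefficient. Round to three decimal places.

Cumulative income shares Yₖ: 0.0370, 0.0740, 0.1410, 0.2440, 0.3700, 0.5580, 0.7630, 1.0000
Σ (Xₖ−Xₖ₋₁)(Yₖ+Yₖ₋₁) = (1/8)(0.0370+0.0000) + (1/8)(0.0740+0.0370) + (1/8)(0.1410+0.0740) + (1/8)(0.2440+0.1410) + (1/8)(0.3700+0.2440) + (1/8)(0.5580+0.3700) + (1/8)(0.7630+0.5580) + (1/8)(1.0000+0.7630)
  = 0.0046 + 0.0139 + 0.0269 + 0.0481 + 0.0767 + 0.1160 + 0.1651 + 0.2204 = 0.6718
G = 1 − 0.6718 = 0.3282

0.328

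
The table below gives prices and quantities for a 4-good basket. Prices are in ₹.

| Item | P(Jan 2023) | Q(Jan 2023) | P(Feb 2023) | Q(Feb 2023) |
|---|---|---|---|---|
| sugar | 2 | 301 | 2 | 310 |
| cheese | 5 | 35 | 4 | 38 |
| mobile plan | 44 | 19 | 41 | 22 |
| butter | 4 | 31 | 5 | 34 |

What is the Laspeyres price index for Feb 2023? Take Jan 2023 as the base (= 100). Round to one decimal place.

Laspeyres price index uses base-period quantities as weights.
ΣP(Feb 2023)·Q(Jan 2023) = 2×301 + 4×35 + 41×19 + 5×31 = 602 + 140 + 779 + 155 = 1676
ΣP(Jan 2023)·Q(Jan 2023) = 2×301 + 5×35 + 44×19 + 4×31 = 602 + 175 + 836 + 124 = 1737
Index = 1676 / 1737 × 100 = 96.4882

96.5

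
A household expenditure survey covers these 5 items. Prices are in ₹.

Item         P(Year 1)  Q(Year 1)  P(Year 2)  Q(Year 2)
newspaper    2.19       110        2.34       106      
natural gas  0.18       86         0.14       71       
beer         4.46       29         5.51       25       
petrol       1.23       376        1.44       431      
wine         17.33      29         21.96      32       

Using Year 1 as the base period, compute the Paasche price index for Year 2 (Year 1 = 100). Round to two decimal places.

Paasche price index uses current-period quantities as weights.
ΣP(Year 2)·Q(Year 2) = 2.34×106 + 0.14×71 + 5.51×25 + 1.44×431 + 21.96×32 = 248.04 + 9.94 + 137.75 + 620.64 + 702.72 = 1719.09
ΣP(Year 1)·Q(Year 2) = 2.19×106 + 0.18×71 + 4.46×25 + 1.23×431 + 17.33×32 = 232.14 + 12.78 + 111.5 + 530.13 + 554.56 = 1441.11
Index = 1719.09 / 1441.11 × 100 = 119.2893

119.29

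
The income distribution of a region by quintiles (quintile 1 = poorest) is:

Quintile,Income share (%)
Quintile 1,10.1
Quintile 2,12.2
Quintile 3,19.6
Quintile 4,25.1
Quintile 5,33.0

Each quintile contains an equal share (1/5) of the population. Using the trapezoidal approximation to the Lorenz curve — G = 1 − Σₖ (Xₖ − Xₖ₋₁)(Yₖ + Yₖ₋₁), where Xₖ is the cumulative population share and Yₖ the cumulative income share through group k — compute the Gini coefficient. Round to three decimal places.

Cumulative income shares Yₖ: 0.1010, 0.2230, 0.4190, 0.6700, 1.0000
Σ (Xₖ−Xₖ₋₁)(Yₖ+Yₖ₋₁) = (1/5)(0.1010+0.0000) + (1/5)(0.2230+0.1010) + (1/5)(0.4190+0.2230) + (1/5)(0.6700+0.4190) + (1/5)(1.0000+0.6700)
  = 0.0202 + 0.0648 + 0.1284 + 0.2178 + 0.3340 = 0.7652
G = 1 − 0.7652 = 0.2348

0.235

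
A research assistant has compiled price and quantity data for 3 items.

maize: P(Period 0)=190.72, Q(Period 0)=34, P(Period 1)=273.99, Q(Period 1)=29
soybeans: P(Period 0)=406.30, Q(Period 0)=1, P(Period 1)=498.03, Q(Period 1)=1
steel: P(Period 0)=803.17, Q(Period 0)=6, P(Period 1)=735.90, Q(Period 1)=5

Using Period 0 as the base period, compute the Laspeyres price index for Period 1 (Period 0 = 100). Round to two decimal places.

121.51

Laspeyres price index uses base-period quantities as weights.
ΣP(Period 1)·Q(Period 0) = 273.99×34 + 498.03×1 + 735.90×6 = 9315.66 + 498.03 + 4415.4 = 14229.09
ΣP(Period 0)·Q(Period 0) = 190.72×34 + 406.30×1 + 803.17×6 = 6484.48 + 406.3 + 4819.02 = 11709.8
Index = 14229.09 / 11709.8 × 100 = 121.5144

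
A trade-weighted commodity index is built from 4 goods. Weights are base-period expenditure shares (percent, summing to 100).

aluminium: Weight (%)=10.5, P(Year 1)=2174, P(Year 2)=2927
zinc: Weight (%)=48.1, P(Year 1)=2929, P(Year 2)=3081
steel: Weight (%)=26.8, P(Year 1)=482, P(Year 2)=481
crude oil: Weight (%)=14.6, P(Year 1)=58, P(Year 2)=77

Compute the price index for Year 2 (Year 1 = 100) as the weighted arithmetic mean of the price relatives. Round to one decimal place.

110.9

aluminium: 10.5 × (2927/2174) = 10.5 × 1.346366 = 14.1368
zinc: 48.1 × (3081/2929) = 48.1 × 1.051895 = 50.5961
steel: 26.8 × (481/482) = 26.8 × 0.997925 = 26.7444
crude oil: 14.6 × (77/58) = 14.6 × 1.327586 = 19.3828
Index = Σ wᵢ·(p₁ᵢ/p₀ᵢ) = 14.1368 + 50.5961 + 26.7444 + 19.3828 = 110.8601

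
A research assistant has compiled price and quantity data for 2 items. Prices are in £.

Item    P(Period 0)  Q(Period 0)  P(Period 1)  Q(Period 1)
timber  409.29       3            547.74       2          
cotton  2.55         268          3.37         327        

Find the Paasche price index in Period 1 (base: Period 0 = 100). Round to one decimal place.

Paasche price index uses current-period quantities as weights.
ΣP(Period 1)·Q(Period 1) = 547.74×2 + 3.37×327 = 1095.48 + 1101.99 = 2197.47
ΣP(Period 0)·Q(Period 1) = 409.29×2 + 2.55×327 = 818.58 + 833.85 = 1652.43
Index = 2197.47 / 1652.43 × 100 = 132.9842

133.0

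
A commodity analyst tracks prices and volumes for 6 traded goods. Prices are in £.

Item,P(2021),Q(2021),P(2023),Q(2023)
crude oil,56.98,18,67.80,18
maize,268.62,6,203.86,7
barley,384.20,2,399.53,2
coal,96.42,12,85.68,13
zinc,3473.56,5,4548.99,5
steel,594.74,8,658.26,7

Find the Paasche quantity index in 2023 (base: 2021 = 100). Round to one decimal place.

98.9

Paasche quantity index uses current-period prices as weights.
ΣP(2023)·Q(2023) = 67.80×18 + 203.86×7 + 399.53×2 + 85.68×13 + 4548.99×5 + 658.26×7 = 1220.4 + 1427.02 + 799.06 + 1113.84 + 22744.95 + 4607.82 = 31913.09
ΣP(2023)·Q(2021) = 67.80×18 + 203.86×6 + 399.53×2 + 85.68×12 + 4548.99×5 + 658.26×8 = 1220.4 + 1223.16 + 799.06 + 1028.16 + 22744.95 + 5266.08 = 32281.81
Index = 31913.09 / 32281.81 × 100 = 98.8578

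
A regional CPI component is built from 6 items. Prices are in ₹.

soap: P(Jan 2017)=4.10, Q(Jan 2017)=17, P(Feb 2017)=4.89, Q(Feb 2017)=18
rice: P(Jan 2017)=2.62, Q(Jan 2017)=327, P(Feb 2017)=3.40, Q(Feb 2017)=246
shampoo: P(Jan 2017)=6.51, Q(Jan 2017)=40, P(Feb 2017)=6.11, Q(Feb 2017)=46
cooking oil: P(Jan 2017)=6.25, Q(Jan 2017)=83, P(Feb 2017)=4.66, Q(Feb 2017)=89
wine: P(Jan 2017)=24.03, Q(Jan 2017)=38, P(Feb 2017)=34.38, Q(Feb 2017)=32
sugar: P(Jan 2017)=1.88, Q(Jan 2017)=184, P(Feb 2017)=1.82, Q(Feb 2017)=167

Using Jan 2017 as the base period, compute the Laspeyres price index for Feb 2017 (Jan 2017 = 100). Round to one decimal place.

117.0

Laspeyres price index uses base-period quantities as weights.
ΣP(Feb 2017)·Q(Jan 2017) = 4.89×17 + 3.40×327 + 6.11×40 + 4.66×83 + 34.38×38 + 1.82×184 = 83.13 + 1111.8 + 244.4 + 386.78 + 1306.44 + 334.88 = 3467.43
ΣP(Jan 2017)·Q(Jan 2017) = 4.10×17 + 2.62×327 + 6.51×40 + 6.25×83 + 24.03×38 + 1.88×184 = 69.7 + 856.74 + 260.4 + 518.75 + 913.14 + 345.92 = 2964.65
Index = 3467.43 / 2964.65 × 100 = 116.9592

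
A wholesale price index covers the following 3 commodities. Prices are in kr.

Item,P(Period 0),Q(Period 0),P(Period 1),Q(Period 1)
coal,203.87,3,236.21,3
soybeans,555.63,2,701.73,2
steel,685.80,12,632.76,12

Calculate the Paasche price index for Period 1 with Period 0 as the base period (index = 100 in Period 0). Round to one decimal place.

Paasche price index uses current-period quantities as weights.
ΣP(Period 1)·Q(Period 1) = 236.21×3 + 701.73×2 + 632.76×12 = 708.63 + 1403.46 + 7593.12 = 9705.21
ΣP(Period 0)·Q(Period 1) = 203.87×3 + 555.63×2 + 685.80×12 = 611.61 + 1111.26 + 8229.6 = 9952.47
Index = 9705.21 / 9952.47 × 100 = 97.5156

97.5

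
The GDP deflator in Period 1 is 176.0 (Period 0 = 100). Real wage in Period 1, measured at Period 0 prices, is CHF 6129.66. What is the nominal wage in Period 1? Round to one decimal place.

10788.2

Nominal = Real × (Index/100) = 6129.66 × (176.0/100)
        = 6129.66 × 1.760 = 10788.2016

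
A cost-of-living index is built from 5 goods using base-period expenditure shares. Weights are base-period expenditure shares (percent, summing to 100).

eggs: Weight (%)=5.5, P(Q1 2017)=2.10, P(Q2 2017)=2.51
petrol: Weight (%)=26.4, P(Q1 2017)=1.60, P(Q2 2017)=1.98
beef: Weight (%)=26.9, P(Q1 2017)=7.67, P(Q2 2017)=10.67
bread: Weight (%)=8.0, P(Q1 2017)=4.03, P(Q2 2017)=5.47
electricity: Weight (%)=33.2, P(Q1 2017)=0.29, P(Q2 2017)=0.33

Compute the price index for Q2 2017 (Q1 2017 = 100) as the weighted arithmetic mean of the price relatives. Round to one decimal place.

eggs: 5.5 × (2.51/2.10) = 5.5 × 1.195238 = 6.5738
petrol: 26.4 × (1.98/1.60) = 26.4 × 1.237500 = 32.6700
beef: 26.9 × (10.67/7.67) = 26.9 × 1.391134 = 37.4215
bread: 8.0 × (5.47/4.03) = 8.0 × 1.357320 = 10.8586
electricity: 33.2 × (0.33/0.29) = 33.2 × 1.137931 = 37.7793
Index = Σ wᵢ·(p₁ᵢ/p₀ᵢ) = 6.5738 + 32.6700 + 37.4215 + 10.8586 + 37.7793 = 125.3032

125.3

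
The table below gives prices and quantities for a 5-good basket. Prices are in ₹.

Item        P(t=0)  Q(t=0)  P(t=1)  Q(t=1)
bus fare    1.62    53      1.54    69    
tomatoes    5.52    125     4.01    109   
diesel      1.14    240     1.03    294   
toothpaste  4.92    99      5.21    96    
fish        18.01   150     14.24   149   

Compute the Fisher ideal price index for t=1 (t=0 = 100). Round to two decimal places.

Laspeyres component (base-period weights):
ΣP(t=1)Q(t=0) = 1.54×53 + 4.01×125 + 1.03×240 + 5.21×99 + 14.24×150 = 81.62 + 501.25 + 247.2 + 515.79 + 2136 = 3481.86
ΣP(t=0)Q(t=0) = 1.62×53 + 5.52×125 + 1.14×240 + 4.92×99 + 18.01×150 = 85.86 + 690 + 273.6 + 487.08 + 2701.5 = 4238.04
L = 3481.86 / 4238.04 × 100 = 82.1573
Paasche component (current-period weights):
ΣP(t=1)Q(t=1) = 1.54×69 + 4.01×109 + 1.03×294 + 5.21×96 + 14.24×149 = 106.26 + 437.09 + 302.82 + 500.16 + 2121.76 = 3468.09
ΣP(t=0)Q(t=1) = 1.62×69 + 5.52×109 + 1.14×294 + 4.92×96 + 18.01×149 = 111.78 + 601.68 + 335.16 + 472.32 + 2683.49 = 4204.43
P = 3468.09 / 4204.43 × 100 = 82.4866
Fisher = √(L × P) = √(82.1573 × 82.4866) = 82.3218

82.32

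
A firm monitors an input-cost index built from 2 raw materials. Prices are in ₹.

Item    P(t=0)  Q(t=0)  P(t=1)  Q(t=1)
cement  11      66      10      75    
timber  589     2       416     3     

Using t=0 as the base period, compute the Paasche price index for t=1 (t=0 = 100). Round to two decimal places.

77.08

Paasche price index uses current-period quantities as weights.
ΣP(t=1)·Q(t=1) = 10×75 + 416×3 = 750 + 1248 = 1998
ΣP(t=0)·Q(t=1) = 11×75 + 589×3 = 825 + 1767 = 2592
Index = 1998 / 2592 × 100 = 77.0833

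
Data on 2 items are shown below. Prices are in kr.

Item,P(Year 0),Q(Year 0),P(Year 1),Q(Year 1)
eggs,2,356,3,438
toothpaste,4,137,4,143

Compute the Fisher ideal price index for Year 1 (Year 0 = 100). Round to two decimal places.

Laspeyres component (base-period weights):
ΣP(Year 1)Q(Year 0) = 3×356 + 4×137 = 1068 + 548 = 1616
ΣP(Year 0)Q(Year 0) = 2×356 + 4×137 = 712 + 548 = 1260
L = 1616 / 1260 × 100 = 128.2540
Paasche component (current-period weights):
ΣP(Year 1)Q(Year 1) = 3×438 + 4×143 = 1314 + 572 = 1886
ΣP(Year 0)Q(Year 1) = 2×438 + 4×143 = 876 + 572 = 1448
P = 1886 / 1448 × 100 = 130.2486
Fisher = √(L × P) = √(128.2540 × 130.2486) = 129.2474

129.25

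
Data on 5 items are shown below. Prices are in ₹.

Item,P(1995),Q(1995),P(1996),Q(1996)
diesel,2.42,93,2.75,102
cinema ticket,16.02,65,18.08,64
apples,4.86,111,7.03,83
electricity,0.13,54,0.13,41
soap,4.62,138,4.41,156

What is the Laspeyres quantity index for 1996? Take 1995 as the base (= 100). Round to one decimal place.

Laspeyres quantity index uses base-period prices as weights.
ΣP(1995)·Q(1996) = 2.42×102 + 16.02×64 + 4.86×83 + 0.13×41 + 4.62×156 = 246.84 + 1025.28 + 403.38 + 5.33 + 720.72 = 2401.55
ΣP(1995)·Q(1995) = 2.42×93 + 16.02×65 + 4.86×111 + 0.13×54 + 4.62×138 = 225.06 + 1041.3 + 539.46 + 7.02 + 637.56 = 2450.4
Index = 2401.55 / 2450.4 × 100 = 98.0064

98.0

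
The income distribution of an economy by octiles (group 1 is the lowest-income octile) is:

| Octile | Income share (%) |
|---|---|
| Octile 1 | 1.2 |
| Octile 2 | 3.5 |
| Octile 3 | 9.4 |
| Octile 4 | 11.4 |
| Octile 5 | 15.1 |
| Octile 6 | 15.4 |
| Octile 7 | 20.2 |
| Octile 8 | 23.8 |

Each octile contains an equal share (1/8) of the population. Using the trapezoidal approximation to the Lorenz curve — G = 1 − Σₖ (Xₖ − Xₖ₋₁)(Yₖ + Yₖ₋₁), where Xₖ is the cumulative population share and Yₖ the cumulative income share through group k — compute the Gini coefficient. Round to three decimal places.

0.329

Cumulative income shares Yₖ: 0.0120, 0.0470, 0.1410, 0.2550, 0.4060, 0.5600, 0.7620, 1.0000
Σ (Xₖ−Xₖ₋₁)(Yₖ+Yₖ₋₁) = (1/8)(0.0120+0.0000) + (1/8)(0.0470+0.0120) + (1/8)(0.1410+0.0470) + (1/8)(0.2550+0.1410) + (1/8)(0.4060+0.2550) + (1/8)(0.5600+0.4060) + (1/8)(0.7620+0.5600) + (1/8)(1.0000+0.7620)
  = 0.0015 + 0.0074 + 0.0235 + 0.0495 + 0.0826 + 0.1208 + 0.1653 + 0.2203 = 0.6708
G = 1 − 0.6708 = 0.3292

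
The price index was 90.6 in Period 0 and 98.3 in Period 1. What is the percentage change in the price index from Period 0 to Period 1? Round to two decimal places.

8.50%

Change = (98.3 − 90.6) / 90.6 × 100
       = 7.7 / 90.6 × 100 = 8.4989%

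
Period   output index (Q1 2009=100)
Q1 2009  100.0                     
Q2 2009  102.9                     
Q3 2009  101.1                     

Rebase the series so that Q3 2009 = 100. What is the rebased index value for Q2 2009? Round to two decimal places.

Rebased(Q2 2009) = 102.9 / 101.1 × 100 = 101.7804

101.78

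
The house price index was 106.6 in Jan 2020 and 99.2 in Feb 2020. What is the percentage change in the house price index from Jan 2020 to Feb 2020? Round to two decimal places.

Change = (99.2 − 106.6) / 106.6 × 100
       = -7.4 / 106.6 × 100 = -6.9418%

-6.94%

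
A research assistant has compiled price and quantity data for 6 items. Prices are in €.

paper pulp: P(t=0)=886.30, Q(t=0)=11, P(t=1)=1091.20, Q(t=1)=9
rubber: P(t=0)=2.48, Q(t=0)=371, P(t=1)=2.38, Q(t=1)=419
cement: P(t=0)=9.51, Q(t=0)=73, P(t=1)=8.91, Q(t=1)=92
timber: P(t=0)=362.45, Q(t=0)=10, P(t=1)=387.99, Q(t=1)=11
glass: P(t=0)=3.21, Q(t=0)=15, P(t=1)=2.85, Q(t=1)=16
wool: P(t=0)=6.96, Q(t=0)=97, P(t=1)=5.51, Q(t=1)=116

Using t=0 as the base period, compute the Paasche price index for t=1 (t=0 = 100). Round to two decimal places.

Paasche price index uses current-period quantities as weights.
ΣP(t=1)·Q(t=1) = 1091.20×9 + 2.38×419 + 8.91×92 + 387.99×11 + 2.85×16 + 5.51×116 = 9820.8 + 997.22 + 819.72 + 4267.89 + 45.6 + 639.16 = 16590.39
ΣP(t=0)·Q(t=1) = 886.30×9 + 2.48×419 + 9.51×92 + 362.45×11 + 3.21×16 + 6.96×116 = 7976.7 + 1039.12 + 874.92 + 3986.95 + 51.36 + 807.36 = 14736.41
Index = 16590.39 / 14736.41 × 100 = 112.5809

112.58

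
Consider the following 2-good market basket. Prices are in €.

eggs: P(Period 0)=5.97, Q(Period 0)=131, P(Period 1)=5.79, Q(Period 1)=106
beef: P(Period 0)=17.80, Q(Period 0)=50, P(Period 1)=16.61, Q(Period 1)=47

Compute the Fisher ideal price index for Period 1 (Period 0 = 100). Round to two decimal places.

Laspeyres component (base-period weights):
ΣP(Period 1)Q(Period 0) = 5.79×131 + 16.61×50 = 758.49 + 830.5 = 1588.99
ΣP(Period 0)Q(Period 0) = 5.97×131 + 17.80×50 = 782.07 + 890 = 1672.07
L = 1588.99 / 1672.07 × 100 = 95.0313
Paasche component (current-period weights):
ΣP(Period 1)Q(Period 1) = 5.79×106 + 16.61×47 = 613.74 + 780.67 = 1394.41
ΣP(Period 0)Q(Period 1) = 5.97×106 + 17.80×47 = 632.82 + 836.6 = 1469.42
P = 1394.41 / 1469.42 × 100 = 94.8953
Fisher = √(L × P) = √(95.0313 × 94.8953) = 94.9633

94.96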